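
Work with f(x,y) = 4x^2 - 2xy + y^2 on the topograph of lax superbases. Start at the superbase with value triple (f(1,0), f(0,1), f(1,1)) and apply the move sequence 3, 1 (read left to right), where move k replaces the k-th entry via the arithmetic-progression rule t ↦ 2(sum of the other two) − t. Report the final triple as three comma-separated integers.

start (4,1,3) = (f(1,0),f(0,1),f(1,1))
replace slot 3: 2·(4+1) − 3 = 7 → (4,1,7)
replace slot 1: 2·(1+7) − 4 = 12 → (12,1,7)

12,1,7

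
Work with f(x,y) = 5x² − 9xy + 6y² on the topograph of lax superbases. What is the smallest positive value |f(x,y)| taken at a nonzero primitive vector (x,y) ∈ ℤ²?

translate: b→1 (≡-9 mod 10), so (5,-9,6)→(5,1,2)
flip: (5,1,2)→(2,-1,5)
reduced (well bottom): (2,-1,5) with a≤c, −a<b≤a
well minimum = a = 2

2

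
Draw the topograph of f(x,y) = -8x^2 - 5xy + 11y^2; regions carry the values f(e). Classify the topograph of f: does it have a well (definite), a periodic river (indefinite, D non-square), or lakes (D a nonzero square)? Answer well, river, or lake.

D = b²−4ac = (-5)² − 4·(-8)·11 = 377
D > 0 non-square ⇒ indefinite ⇒ periodic river

river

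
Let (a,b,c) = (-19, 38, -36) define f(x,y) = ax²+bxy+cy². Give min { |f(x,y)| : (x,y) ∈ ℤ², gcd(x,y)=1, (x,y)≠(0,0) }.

translate: b→0 (≡-38 mod 38), so (19,-38,36)→(19,0,17)
flip: (19,0,17)→(17,0,19)
reduced (well bottom): (17,0,19) with a≤c, −a<b≤a
well minimum |f| = |-17| = 17 (negative-definite)

17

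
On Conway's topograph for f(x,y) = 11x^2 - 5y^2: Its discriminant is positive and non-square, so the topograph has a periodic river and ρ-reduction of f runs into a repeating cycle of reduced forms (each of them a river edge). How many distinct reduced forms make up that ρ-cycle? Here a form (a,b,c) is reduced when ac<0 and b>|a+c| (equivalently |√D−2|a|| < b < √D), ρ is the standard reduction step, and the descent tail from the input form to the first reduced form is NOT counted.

D = 220, ⌊√D⌋ = 14
descent: ρ → (-5,10,6)  [lands on river]
river: ρ → (6,14,-1)
river: ρ → (-1,14,6)
river: ρ → (6,10,-5)
ρ-cycle length = 4 (tail of 1 descent step not counted)

4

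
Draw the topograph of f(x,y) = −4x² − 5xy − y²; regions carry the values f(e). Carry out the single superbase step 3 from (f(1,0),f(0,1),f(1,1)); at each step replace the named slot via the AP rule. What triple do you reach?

start (-4,-1,-10) = (f(1,0),f(0,1),f(1,1))
replace slot 3: 2·((-4)+(-1)) − (-10) = 0 → (-4,-1,0)

-4,-1,0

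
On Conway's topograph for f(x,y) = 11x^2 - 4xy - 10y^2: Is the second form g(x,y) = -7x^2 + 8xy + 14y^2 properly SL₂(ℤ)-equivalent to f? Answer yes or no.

D₁ = 456, D₂ = 456
river cycle of f (length 10): (-10, 4, 11), (11, 18, -3), (-3, 18, 11), (11, 4, -10), (-10, 16, 5), (5, 14, -13), (-13, 12, 6), (6, 12, -13), (-13, 14, 5), (5, 16, -10)
river cycle of g (length 6): (14, 20, -1), (-1, 20, 14), (14, 8, -7), (-7, 20, 2), (2, 20, -7), (-7, 8, 14)
cycles differ ⇒ inequivalent

no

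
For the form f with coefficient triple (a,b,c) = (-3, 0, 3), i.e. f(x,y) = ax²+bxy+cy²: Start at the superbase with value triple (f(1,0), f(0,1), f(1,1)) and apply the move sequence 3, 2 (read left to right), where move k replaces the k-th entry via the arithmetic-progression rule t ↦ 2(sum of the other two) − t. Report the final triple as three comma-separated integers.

start (-3,3,0) = (f(1,0),f(0,1),f(1,1))
replace slot 3: 2·((-3)+3) − 0 = 0 → (-3,3,0)
replace slot 2: 2·((-3)+0) − 3 = -9 → (-3,-9,0)

-3,-9,0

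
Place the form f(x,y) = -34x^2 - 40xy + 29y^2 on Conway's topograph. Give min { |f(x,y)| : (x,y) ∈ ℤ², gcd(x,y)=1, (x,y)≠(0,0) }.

descent: ρ → (29,40,-34)  [lands on river]
river: ρ → (-34,28,35)
river: ρ → (35,42,-27)
river: ρ → (-27,66,11)
river: ρ → (11,66,-27)
river: ρ → (-27,42,35)
river: ρ → (35,28,-34)
river: ρ → (-34,40,29)
river: ρ → (29,18,-45)
river: ρ → (-45,72,2)
river: ρ → (2,72,-45)
river: ρ → (-45,18,29)
closes: descent 1, river 12
min |a| on river = 2

2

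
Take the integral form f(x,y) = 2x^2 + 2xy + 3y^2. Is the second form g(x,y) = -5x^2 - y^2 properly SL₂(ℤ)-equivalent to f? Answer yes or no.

D₁ = -20, D₂ = -20
f: reduced (well bottom): (2,2,3) with a≤c, −a<b≤a
g is negative-definite; reduce −g:
−g: flip: (5,0,1)→(1,0,5)
−g: reduced (well bottom): (1,0,5) with a≤c, −a<b≤a
flip sign back: reduced form of g is (-1,0,-5)
reduced forms (2, 2, 3) vs (-1, 0, -5) ⇒ inequivalent

no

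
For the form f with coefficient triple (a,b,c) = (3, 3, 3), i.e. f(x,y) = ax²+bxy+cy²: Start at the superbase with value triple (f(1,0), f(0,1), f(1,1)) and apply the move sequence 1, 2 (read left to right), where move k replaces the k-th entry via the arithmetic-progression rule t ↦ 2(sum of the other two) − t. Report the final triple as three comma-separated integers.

start (3,3,9) = (f(1,0),f(0,1),f(1,1))
replace slot 1: 2·(3+9) − 3 = 21 → (21,3,9)
replace slot 2: 2·(21+9) − 3 = 57 → (21,57,9)

21,57,9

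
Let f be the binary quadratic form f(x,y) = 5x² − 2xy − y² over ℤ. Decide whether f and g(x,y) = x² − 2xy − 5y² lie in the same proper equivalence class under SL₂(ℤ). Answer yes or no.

D₁ = 24, D₂ = 24
river cycle of f (length 2): (-1, 4, 2), (2, 4, -1)
river cycle of g (length 2): (1, 4, -2), (-2, 4, 1)
cycles differ ⇒ inequivalent

no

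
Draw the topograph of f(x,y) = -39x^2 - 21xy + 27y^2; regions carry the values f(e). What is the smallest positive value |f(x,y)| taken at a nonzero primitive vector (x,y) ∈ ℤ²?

descent: ρ → (27,21,-39)  [lands on river]
river: ρ → (-39,57,9)
river: ρ → (9,51,-57)
river: ρ → (-57,63,3)
river: ρ → (3,63,-57)
river: ρ → (-57,51,9)
river: ρ → (9,57,-39)
river: ρ → (-39,21,27)
river: ρ → (27,33,-33)
river: ρ → (-33,33,27)
closes: descent 1, river 10
min |a| on river = 3

3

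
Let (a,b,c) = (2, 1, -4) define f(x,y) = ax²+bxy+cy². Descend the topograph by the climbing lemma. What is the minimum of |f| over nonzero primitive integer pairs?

descent: ρ → (-4,-1,2)
descent: ρ → (2,5,-1)  [lands on river]
river: ρ → (-1,5,2)
river: ρ → (2,3,-3)
river: ρ → (-3,3,2)
closes: descent 2, river 4
min |a| on river = 1

1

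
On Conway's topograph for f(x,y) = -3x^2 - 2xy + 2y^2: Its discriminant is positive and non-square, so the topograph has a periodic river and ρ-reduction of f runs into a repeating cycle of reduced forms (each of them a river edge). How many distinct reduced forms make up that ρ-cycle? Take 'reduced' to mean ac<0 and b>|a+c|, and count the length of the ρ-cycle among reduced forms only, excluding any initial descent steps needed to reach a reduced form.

D = 28, ⌊√D⌋ = 5
descent: ρ → (2,2,-3)  [lands on river]
river: ρ → (-3,4,1)
river: ρ → (1,4,-3)
river: ρ → (-3,2,2)
ρ-cycle length = 4 (tail of 1 descent step not counted)

4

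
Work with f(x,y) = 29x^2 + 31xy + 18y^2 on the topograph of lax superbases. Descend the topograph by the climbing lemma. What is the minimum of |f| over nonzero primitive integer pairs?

translate: b→-27 (≡31 mod 58), so (29,31,18)→(29,-27,16)
flip: (29,-27,16)→(16,27,29)
translate: b→-5 (≡27 mod 32), so (16,27,29)→(16,-5,18)
reduced (well bottom): (16,-5,18) with a≤c, −a<b≤a
well minimum = a = 16

16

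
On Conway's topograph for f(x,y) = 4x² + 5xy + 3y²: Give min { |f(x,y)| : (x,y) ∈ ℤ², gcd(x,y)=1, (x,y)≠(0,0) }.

translate: b→-3 (≡5 mod 8), so (4,5,3)→(4,-3,2)
flip: (4,-3,2)→(2,3,4)
translate: b→-1 (≡3 mod 4), so (2,3,4)→(2,-1,3)
reduced (well bottom): (2,-1,3) with a≤c, −a<b≤a
well minimum = a = 2

2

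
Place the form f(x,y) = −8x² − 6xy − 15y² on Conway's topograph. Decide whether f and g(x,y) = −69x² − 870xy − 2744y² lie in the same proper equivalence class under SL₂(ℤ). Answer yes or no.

D₁ = -444, D₂ = -444
f is negative-definite; reduce −f:
−f: reduced (well bottom): (8,6,15) with a≤c, −a<b≤a
flip sign back: reduced form of f is (-8,-6,-15)
g is negative-definite; reduce −g:
−g: translate: b→42 (≡870 mod 138), so (69,870,2744)→(69,42,8)
−g: flip: (69,42,8)→(8,-42,69)
−g: translate: b→6 (≡-42 mod 16), so (8,-42,69)→(8,6,15)
−g: reduced (well bottom): (8,6,15) with a≤c, −a<b≤a
flip sign back: reduced form of g is (-8,-6,-15)
reduced forms (-8, -6, -15) vs (-8, -6, -15) ⇒ equivalent

yes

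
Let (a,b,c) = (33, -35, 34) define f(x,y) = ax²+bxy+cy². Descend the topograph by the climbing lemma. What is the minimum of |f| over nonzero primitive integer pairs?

translate: b→31 (≡-35 mod 66), so (33,-35,34)→(33,31,32)
flip: (33,31,32)→(32,-31,33)
reduced (well bottom): (32,-31,33) with a≤c, −a<b≤a
well minimum = a = 32

32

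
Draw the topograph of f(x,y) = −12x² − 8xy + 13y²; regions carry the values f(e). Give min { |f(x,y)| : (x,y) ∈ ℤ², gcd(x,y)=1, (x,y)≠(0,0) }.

descent: ρ → (13,8,-12)  [lands on river]
river: ρ → (-12,16,9)
river: ρ → (9,20,-8)
river: ρ → (-8,12,17)
river: ρ → (17,22,-3)
river: ρ → (-3,26,1)
river: ρ → (1,26,-3)
river: ρ → (-3,22,17)
river: ρ → (17,12,-8)
river: ρ → (-8,20,9)
river: ρ → (9,16,-12)
river: ρ → (-12,8,13)
river: ρ → (13,18,-7)
river: ρ → (-7,24,4)
river: ρ → (4,24,-7)
river: ρ → (-7,18,13)
closes: descent 1, river 16
min |a| on river = 1

1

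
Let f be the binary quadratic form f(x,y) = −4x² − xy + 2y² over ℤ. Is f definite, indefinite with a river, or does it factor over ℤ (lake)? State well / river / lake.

D = b²−4ac = (-1)² − 4·(-4)·2 = 33
D > 0 non-square ⇒ indefinite ⇒ periodic river

river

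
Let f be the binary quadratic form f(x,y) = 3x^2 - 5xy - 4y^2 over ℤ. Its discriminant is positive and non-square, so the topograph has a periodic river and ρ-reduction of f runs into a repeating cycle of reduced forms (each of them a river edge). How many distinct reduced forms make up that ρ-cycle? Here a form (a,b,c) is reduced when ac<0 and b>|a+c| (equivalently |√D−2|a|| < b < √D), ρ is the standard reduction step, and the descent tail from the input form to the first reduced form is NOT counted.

D = 73, ⌊√D⌋ = 8
descent: ρ → (-4,5,3)  [lands on river]
river: ρ → (3,7,-2)
river: ρ → (-2,5,6)
river: ρ → (6,7,-1)
river: ρ → (-1,7,6)
river: ρ → (6,5,-2)
river: ρ → (-2,7,3)
river: ρ → (3,5,-4)
river: ρ → (-4,3,4)
river: ρ → (4,5,-3)
river: ρ → (-3,7,2)
river: ρ → (2,5,-6)
river: ρ → (-6,7,1)
river: ρ → (1,7,-6)
river: ρ → (-6,5,2)
river: ρ → (2,7,-3)
river: ρ → (-3,5,4)
river: ρ → (4,3,-4)
ρ-cycle length = 18 (tail of 1 descent step not counted)

18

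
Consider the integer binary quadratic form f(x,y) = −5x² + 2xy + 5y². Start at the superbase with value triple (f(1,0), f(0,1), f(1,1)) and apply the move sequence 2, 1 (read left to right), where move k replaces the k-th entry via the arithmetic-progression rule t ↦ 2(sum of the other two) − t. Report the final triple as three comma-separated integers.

start (-5,5,2) = (f(1,0),f(0,1),f(1,1))
replace slot 2: 2·((-5)+2) − 5 = -11 → (-5,-11,2)
replace slot 1: 2·((-11)+2) − (-5) = -13 → (-13,-11,2)

-13,-11,2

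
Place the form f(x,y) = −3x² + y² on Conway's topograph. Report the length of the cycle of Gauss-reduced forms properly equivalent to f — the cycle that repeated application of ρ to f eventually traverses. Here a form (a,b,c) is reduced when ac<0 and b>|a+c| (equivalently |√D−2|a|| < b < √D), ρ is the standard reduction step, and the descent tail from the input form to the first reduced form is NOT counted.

D = 12, ⌊√D⌋ = 3
descent: ρ → (1,2,-2)  [lands on river]
river: ρ → (-2,2,1)
ρ-cycle length = 2 (tail of 1 descent step not counted)

2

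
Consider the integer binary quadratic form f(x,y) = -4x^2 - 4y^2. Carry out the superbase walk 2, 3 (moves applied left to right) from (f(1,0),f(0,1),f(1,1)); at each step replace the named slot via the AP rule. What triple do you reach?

start (-4,-4,-8) = (f(1,0),f(0,1),f(1,1))
replace slot 2: 2·((-4)+(-8)) − (-4) = -20 → (-4,-20,-8)
replace slot 3: 2·((-4)+(-20)) − (-8) = -40 → (-4,-20,-40)

-4,-20,-40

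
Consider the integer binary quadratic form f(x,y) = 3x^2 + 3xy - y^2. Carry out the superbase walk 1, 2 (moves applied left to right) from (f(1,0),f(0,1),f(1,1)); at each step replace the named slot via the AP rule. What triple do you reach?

start (3,-1,5) = (f(1,0),f(0,1),f(1,1))
replace slot 1: 2·((-1)+5) − 3 = 5 → (5,-1,5)
replace slot 2: 2·(5+5) − (-1) = 21 → (5,21,5)

5,21,5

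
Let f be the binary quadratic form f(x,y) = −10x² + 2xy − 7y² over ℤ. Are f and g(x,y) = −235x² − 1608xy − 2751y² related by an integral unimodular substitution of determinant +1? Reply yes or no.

D₁ = -276, D₂ = -276
f is negative-definite; reduce −f:
−f: flip: (10,-2,7)→(7,2,10)
−f: reduced (well bottom): (7,2,10) with a≤c, −a<b≤a
flip sign back: reduced form of f is (-7,-2,-10)
g is negative-definite; reduce −g:
−g: translate: b→198 (≡1608 mod 470), so (235,1608,2751)→(235,198,42)
−g: flip: (235,198,42)→(42,-198,235)
−g: translate: b→-30 (≡-198 mod 84), so (42,-198,235)→(42,-30,7)
−g: flip: (42,-30,7)→(7,30,42)
−g: translate: b→2 (≡30 mod 14), so (7,30,42)→(7,2,10)
−g: reduced (well bottom): (7,2,10) with a≤c, −a<b≤a
flip sign back: reduced form of g is (-7,-2,-10)
reduced forms (-7, -2, -10) vs (-7, -2, -10) ⇒ equivalent

yes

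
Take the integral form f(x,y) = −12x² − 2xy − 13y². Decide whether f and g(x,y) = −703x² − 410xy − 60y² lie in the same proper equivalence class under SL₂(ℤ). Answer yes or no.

D₁ = -620, D₂ = -620
f is negative-definite; reduce −f:
−f: reduced (well bottom): (12,2,13) with a≤c, −a<b≤a
flip sign back: reduced form of f is (-12,-2,-13)
g is negative-definite; reduce −g:
−g: flip: (703,410,60)→(60,-410,703)
−g: translate: b→-50 (≡-410 mod 120), so (60,-410,703)→(60,-50,13)
−g: flip: (60,-50,13)→(13,50,60)
−g: translate: b→-2 (≡50 mod 26), so (13,50,60)→(13,-2,12)
−g: flip: (13,-2,12)→(12,2,13)
−g: reduced (well bottom): (12,2,13) with a≤c, −a<b≤a
flip sign back: reduced form of g is (-12,-2,-13)
reduced forms (-12, -2, -13) vs (-12, -2, -13) ⇒ equivalent

yes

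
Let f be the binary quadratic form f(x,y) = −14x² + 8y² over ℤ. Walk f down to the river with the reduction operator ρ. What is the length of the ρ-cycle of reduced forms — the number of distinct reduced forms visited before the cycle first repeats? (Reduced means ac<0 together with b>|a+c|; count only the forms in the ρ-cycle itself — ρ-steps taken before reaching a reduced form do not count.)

D = 448, ⌊√D⌋ = 21
descent: ρ → (8,16,-6)  [lands on river]
river: ρ → (-6,20,2)
river: ρ → (2,20,-6)
river: ρ → (-6,16,8)
ρ-cycle length = 4 (tail of 1 descent step not counted)

4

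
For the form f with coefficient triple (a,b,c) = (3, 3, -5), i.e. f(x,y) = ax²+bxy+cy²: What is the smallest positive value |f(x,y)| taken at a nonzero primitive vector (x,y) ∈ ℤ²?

river: ρ → (-5,7,1)
river: ρ → (1,7,-5)
river: ρ → (-5,3,3)
river: ρ → (3,3,-5)
closes: descent 0, river 4
min |a| on river = 1

1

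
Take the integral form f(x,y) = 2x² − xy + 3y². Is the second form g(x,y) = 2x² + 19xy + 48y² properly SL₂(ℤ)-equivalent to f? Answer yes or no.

D₁ = -23, D₂ = -23
f: reduced (well bottom): (2,-1,3) with a≤c, −a<b≤a
g: translate: b→-1 (≡19 mod 4), so (2,19,48)→(2,-1,3)
g: reduced (well bottom): (2,-1,3) with a≤c, −a<b≤a
reduced forms (2, -1, 3) vs (2, -1, 3) ⇒ equivalent

yes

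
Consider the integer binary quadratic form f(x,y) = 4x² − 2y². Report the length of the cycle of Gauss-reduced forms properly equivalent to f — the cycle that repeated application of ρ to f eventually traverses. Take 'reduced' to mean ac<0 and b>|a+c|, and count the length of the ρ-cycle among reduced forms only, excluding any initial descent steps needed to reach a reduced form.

D = 32, ⌊√D⌋ = 5
descent: ρ → (-2,4,2)  [lands on river]
river: ρ → (2,4,-2)
ρ-cycle length = 2 (tail of 1 descent step not counted)

2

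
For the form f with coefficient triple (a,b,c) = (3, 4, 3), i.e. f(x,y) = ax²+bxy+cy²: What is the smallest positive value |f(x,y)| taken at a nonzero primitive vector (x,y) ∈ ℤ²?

translate: b→-2 (≡4 mod 6), so (3,4,3)→(3,-2,2)
flip: (3,-2,2)→(2,2,3)
reduced (well bottom): (2,2,3) with a≤c, −a<b≤a
well minimum = a = 2

2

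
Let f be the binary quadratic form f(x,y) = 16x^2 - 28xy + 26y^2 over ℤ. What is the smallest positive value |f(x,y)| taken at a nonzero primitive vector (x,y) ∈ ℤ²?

translate: b→4 (≡-28 mod 32), so (16,-28,26)→(16,4,14)
flip: (16,4,14)→(14,-4,16)
reduced (well bottom): (14,-4,16) with a≤c, −a<b≤a
well minimum = a = 14

14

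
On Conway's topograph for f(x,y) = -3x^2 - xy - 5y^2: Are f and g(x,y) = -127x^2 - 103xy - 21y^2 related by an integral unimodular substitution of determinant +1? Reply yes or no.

D₁ = -59, D₂ = -59
f is negative-definite; reduce −f:
−f: reduced (well bottom): (3,1,5) with a≤c, −a<b≤a
flip sign back: reduced form of f is (-3,-1,-5)
g is negative-definite; reduce −g:
−g: flip: (127,103,21)→(21,-103,127)
−g: translate: b→-19 (≡-103 mod 42), so (21,-103,127)→(21,-19,5)
−g: flip: (21,-19,5)→(5,19,21)
−g: translate: b→-1 (≡19 mod 10), so (5,19,21)→(5,-1,3)
−g: flip: (5,-1,3)→(3,1,5)
−g: reduced (well bottom): (3,1,5) with a≤c, −a<b≤a
flip sign back: reduced form of g is (-3,-1,-5)
reduced forms (-3, -1, -5) vs (-3, -1, -5) ⇒ equivalent

yes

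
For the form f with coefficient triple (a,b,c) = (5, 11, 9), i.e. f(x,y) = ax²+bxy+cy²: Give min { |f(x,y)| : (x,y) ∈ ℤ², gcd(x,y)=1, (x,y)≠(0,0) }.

translate: b→1 (≡11 mod 10), so (5,11,9)→(5,1,3)
flip: (5,1,3)→(3,-1,5)
reduced (well bottom): (3,-1,5) with a≤c, −a<b≤a
well minimum = a = 3

3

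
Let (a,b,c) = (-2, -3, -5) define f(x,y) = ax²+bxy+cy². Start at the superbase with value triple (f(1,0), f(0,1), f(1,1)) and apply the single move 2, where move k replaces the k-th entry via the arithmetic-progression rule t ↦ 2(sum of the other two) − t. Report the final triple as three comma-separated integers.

start (-2,-5,-10) = (f(1,0),f(0,1),f(1,1))
replace slot 2: 2·((-2)+(-10)) − (-5) = -19 → (-2,-19,-10)

-2,-19,-10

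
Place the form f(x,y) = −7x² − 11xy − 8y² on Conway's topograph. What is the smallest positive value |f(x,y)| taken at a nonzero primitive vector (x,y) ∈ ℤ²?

translate: b→-3 (≡11 mod 14), so (7,11,8)→(7,-3,4)
flip: (7,-3,4)→(4,3,7)
reduced (well bottom): (4,3,7) with a≤c, −a<b≤a
well minimum |f| = |-4| = 4 (negative-definite)

4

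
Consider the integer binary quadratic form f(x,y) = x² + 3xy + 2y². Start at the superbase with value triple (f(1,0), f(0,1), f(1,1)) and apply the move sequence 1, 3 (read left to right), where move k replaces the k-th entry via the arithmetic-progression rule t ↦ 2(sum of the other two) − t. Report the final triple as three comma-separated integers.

start (1,2,6) = (f(1,0),f(0,1),f(1,1))
replace slot 1: 2·(2+6) − 1 = 15 → (15,2,6)
replace slot 3: 2·(15+2) − 6 = 28 → (15,2,28)

15,2,28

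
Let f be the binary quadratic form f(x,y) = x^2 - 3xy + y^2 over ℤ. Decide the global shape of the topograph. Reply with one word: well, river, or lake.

D = b²−4ac = (-3)² − 4·1·1 = 5
D > 0 non-square ⇒ indefinite ⇒ periodic river

river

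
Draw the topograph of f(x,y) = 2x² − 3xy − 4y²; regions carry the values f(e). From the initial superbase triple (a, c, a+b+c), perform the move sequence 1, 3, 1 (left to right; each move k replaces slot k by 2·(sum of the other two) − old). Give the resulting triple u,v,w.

start (2,-4,-5) = (f(1,0),f(0,1),f(1,1))
replace slot 1: 2·((-4)+(-5)) − 2 = -20 → (-20,-4,-5)
replace slot 3: 2·((-20)+(-4)) − (-5) = -43 → (-20,-4,-43)
replace slot 1: 2·((-4)+(-43)) − (-20) = -74 → (-74,-4,-43)

-74,-4,-43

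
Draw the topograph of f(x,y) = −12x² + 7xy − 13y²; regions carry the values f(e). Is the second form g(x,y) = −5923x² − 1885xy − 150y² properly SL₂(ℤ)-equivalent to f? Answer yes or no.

D₁ = -575, D₂ = -575
f is negative-definite; reduce −f:
−f: reduced (well bottom): (12,-7,13) with a≤c, −a<b≤a
flip sign back: reduced form of f is (-12,7,-13)
g is negative-definite; reduce −g:
−g: flip: (5923,1885,150)→(150,-1885,5923)
−g: translate: b→-85 (≡-1885 mod 300), so (150,-1885,5923)→(150,-85,13)
−g: flip: (150,-85,13)→(13,85,150)
−g: translate: b→7 (≡85 mod 26), so (13,85,150)→(13,7,12)
−g: flip: (13,7,12)→(12,-7,13)
−g: reduced (well bottom): (12,-7,13) with a≤c, −a<b≤a
flip sign back: reduced form of g is (-12,7,-13)
reduced forms (-12, 7, -13) vs (-12, 7, -13) ⇒ equivalent

yes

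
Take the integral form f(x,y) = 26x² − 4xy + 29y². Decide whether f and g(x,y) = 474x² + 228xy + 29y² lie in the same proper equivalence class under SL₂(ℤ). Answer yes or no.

D₁ = -3000, D₂ = -3000
f: reduced (well bottom): (26,-4,29) with a≤c, −a<b≤a
g: flip: (474,228,29)→(29,-228,474)
g: translate: b→4 (≡-228 mod 58), so (29,-228,474)→(29,4,26)
g: flip: (29,4,26)→(26,-4,29)
g: reduced (well bottom): (26,-4,29) with a≤c, −a<b≤a
reduced forms (26, -4, 29) vs (26, -4, 29) ⇒ equivalent

yes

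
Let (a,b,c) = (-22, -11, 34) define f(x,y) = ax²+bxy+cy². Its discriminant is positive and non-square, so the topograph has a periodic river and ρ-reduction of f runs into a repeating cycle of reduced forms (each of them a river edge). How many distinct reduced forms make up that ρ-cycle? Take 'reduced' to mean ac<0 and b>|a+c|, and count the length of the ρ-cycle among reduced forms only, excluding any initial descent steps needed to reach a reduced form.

D = 3113, ⌊√D⌋ = 55
descent: ρ → (34,11,-22)
descent: ρ → (-22,33,23)  [lands on river]
river: ρ → (23,13,-32)
river: ρ → (-32,51,4)
river: ρ → (4,53,-19)
river: ρ → (-19,23,34)
river: ρ → (34,45,-8)
river: ρ → (-8,51,16)
river: ρ → (16,45,-17)
river: ρ → (-17,23,38)
river: ρ → (38,53,-2)
river: ρ → (-2,55,11)
river: ρ → (11,55,-2)
river: ρ → (-2,53,38)
river: ρ → (38,23,-17)
river: ρ → (-17,45,16)
river: ρ → (16,51,-8)
river: ρ → (-8,45,34)
river: ρ → (34,23,-19)
river: ρ → (-19,53,4)
river: ρ → (4,51,-32)
river: ρ → (-32,13,23)
river: ρ → (23,33,-22)
river: ρ → (-22,55,1)
river: ρ → (1,55,-22)
ρ-cycle length = 24 (tail of 2 descent steps not counted)

24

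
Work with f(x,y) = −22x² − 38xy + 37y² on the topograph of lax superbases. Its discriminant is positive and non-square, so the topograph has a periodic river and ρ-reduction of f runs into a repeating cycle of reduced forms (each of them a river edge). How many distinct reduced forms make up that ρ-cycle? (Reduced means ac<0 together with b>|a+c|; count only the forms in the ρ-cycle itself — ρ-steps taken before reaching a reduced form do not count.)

D = 4700, ⌊√D⌋ = 68
descent: ρ → (37,38,-22)  [lands on river]
river: ρ → (-22,50,25)
river: ρ → (25,50,-22)
river: ρ → (-22,38,37)
river: ρ → (37,36,-23)
river: ρ → (-23,56,17)
river: ρ → (17,46,-38)
river: ρ → (-38,30,25)
river: ρ → (25,20,-43)
river: ρ → (-43,66,2)
river: ρ → (2,66,-43)
river: ρ → (-43,20,25)
river: ρ → (25,30,-38)
river: ρ → (-38,46,17)
river: ρ → (17,56,-23)
river: ρ → (-23,36,37)
ρ-cycle length = 16 (tail of 1 descent step not counted)

16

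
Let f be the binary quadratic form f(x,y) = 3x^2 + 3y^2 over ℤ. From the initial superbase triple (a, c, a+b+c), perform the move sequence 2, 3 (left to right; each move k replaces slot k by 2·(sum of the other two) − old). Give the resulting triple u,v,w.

start (3,3,6) = (f(1,0),f(0,1),f(1,1))
replace slot 2: 2·(3+6) − 3 = 15 → (3,15,6)
replace slot 3: 2·(3+15) − 6 = 30 → (3,15,30)

3,15,30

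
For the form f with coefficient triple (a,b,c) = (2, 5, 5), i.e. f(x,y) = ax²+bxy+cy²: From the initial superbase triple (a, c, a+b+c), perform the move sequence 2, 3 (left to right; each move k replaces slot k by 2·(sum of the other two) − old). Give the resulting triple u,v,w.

start (2,5,12) = (f(1,0),f(0,1),f(1,1))
replace slot 2: 2·(2+12) − 5 = 23 → (2,23,12)
replace slot 3: 2·(2+23) − 12 = 38 → (2,23,38)

2,23,38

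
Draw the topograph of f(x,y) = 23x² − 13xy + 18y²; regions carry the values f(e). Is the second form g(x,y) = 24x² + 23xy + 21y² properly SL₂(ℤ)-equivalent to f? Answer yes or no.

D₁ = -1487, D₂ = -1487
f: flip: (23,-13,18)→(18,13,23)
f: reduced (well bottom): (18,13,23) with a≤c, −a<b≤a
g: flip: (24,23,21)→(21,-23,24)
g: translate: b→19 (≡-23 mod 42), so (21,-23,24)→(21,19,22)
g: reduced (well bottom): (21,19,22) with a≤c, −a<b≤a
reduced forms (18, 13, 23) vs (21, 19, 22) ⇒ inequivalent

no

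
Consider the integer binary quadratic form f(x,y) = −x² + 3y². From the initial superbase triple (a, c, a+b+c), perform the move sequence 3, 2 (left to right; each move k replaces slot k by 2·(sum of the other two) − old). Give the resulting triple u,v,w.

start (-1,3,2) = (f(1,0),f(0,1),f(1,1))
replace slot 3: 2·((-1)+3) − 2 = 2 → (-1,3,2)
replace slot 2: 2·((-1)+2) − 3 = -1 → (-1,-1,2)

-1,-1,2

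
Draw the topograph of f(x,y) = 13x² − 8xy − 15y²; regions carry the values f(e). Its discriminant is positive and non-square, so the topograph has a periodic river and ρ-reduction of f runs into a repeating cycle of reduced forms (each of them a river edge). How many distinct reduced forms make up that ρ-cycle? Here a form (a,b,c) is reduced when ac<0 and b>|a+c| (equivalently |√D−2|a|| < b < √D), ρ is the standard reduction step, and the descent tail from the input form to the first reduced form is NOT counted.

D = 844, ⌊√D⌋ = 29
descent: ρ → (-15,8,13)  [lands on river]
river: ρ → (13,18,-10)
river: ρ → (-10,22,9)
river: ρ → (9,14,-18)
river: ρ → (-18,22,5)
river: ρ → (5,28,-3)
river: ρ → (-3,26,14)
river: ρ → (14,2,-15)
river: ρ → (-15,28,1)
river: ρ → (1,28,-15)
river: ρ → (-15,2,14)
river: ρ → (14,26,-3)
river: ρ → (-3,28,5)
river: ρ → (5,22,-18)
river: ρ → (-18,14,9)
river: ρ → (9,22,-10)
river: ρ → (-10,18,13)
river: ρ → (13,8,-15)
river: ρ → (-15,22,6)
river: ρ → (6,26,-7)
river: ρ → (-7,16,21)
river: ρ → (21,26,-2)
river: ρ → (-2,26,21)
river: ρ → (21,16,-7)
river: ρ → (-7,26,6)
river: ρ → (6,22,-15)
ρ-cycle length = 26 (tail of 1 descent step not counted)

26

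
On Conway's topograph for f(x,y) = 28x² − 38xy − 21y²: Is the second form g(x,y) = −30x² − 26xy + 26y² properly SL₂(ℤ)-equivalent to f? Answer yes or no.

D₁ = 3796, D₂ = 3796
river cycle of f (length 66): (-21, 38, 28), (28, 18, -31), (-31, 44, 15), (15, 46, -28), (-28, 10, 33), (33, 56, -5), (-5, 54, 44), (44, 34, -15), (-15, 56, 11), (11, 54, -20), … (56 more)
river cycle of g (length 26): (26, 26, -30), (-30, 34, 22), (22, 54, -10), (-10, 46, 42), (42, 38, -14), (-14, 46, 30), (30, 14, -30), (-30, 46, 14), (14, 38, -42), (-42, 46, 10), … (16 more)
cycles differ ⇒ inequivalent

no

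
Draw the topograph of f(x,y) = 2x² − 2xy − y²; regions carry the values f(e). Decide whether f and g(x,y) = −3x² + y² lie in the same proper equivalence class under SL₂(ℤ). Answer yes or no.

D₁ = 12, D₂ = 12
river cycle of f (length 2): (-1, 2, 2), (2, 2, -1)
river cycle of g (length 2): (1, 2, -2), (-2, 2, 1)
cycles differ ⇒ inequivalent

no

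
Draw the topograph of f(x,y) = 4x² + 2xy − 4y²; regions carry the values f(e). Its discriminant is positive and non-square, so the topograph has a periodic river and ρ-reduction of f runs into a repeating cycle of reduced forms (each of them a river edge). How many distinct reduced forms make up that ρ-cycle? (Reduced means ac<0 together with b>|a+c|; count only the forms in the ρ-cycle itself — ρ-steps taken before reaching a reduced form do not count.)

D = 68, ⌊√D⌋ = 8
river: ρ → (-4,6,2)
river: ρ → (2,6,-4)
river: ρ → (-4,2,4)
river: ρ → (4,6,-2)
river: ρ → (-2,6,4)
river: ρ → (4,2,-4)
ρ-cycle length = 6 (tail of 0 descent steps not counted)

6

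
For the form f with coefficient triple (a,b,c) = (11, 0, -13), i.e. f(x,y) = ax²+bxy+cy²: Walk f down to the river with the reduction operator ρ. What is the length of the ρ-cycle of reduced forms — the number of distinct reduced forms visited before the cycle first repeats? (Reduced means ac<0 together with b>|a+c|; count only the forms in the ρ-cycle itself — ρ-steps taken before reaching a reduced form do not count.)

D = 572, ⌊√D⌋ = 23
descent: ρ → (-13,0,11)
descent: ρ → (11,22,-2)  [lands on river]
river: ρ → (-2,22,11)
ρ-cycle length = 2 (tail of 2 descent steps not counted)

2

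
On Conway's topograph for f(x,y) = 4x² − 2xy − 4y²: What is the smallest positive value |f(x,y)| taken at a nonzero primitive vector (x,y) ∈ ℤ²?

descent: ρ → (-4,2,4)  [lands on river]
river: ρ → (4,6,-2)
river: ρ → (-2,6,4)
river: ρ → (4,2,-4)
river: ρ → (-4,6,2)
river: ρ → (2,6,-4)
closes: descent 1, river 6
min |a| on river = 2

2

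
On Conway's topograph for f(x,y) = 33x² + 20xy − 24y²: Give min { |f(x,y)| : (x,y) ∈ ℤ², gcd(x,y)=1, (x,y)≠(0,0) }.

river: ρ → (-24,28,29)
river: ρ → (29,30,-23)
river: ρ → (-23,16,36)
river: ρ → (36,56,-3)
river: ρ → (-3,58,17)
river: ρ → (17,44,-24)
river: ρ → (-24,52,9)
river: ρ → (9,56,-12)
river: ρ → (-12,40,41)
river: ρ → (41,42,-11)
river: ρ → (-11,46,33)
river: ρ → (33,20,-24)
closes: descent 0, river 12
min |a| on river = 3

3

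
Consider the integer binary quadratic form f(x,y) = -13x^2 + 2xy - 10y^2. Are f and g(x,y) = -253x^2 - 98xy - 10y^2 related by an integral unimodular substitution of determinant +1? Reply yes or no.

D₁ = -516, D₂ = -516
f is negative-definite; reduce −f:
−f: flip: (13,-2,10)→(10,2,13)
−f: reduced (well bottom): (10,2,13) with a≤c, −a<b≤a
flip sign back: reduced form of f is (-10,-2,-13)
g is negative-definite; reduce −g:
−g: flip: (253,98,10)→(10,-98,253)
−g: translate: b→2 (≡-98 mod 20), so (10,-98,253)→(10,2,13)
−g: reduced (well bottom): (10,2,13) with a≤c, −a<b≤a
flip sign back: reduced form of g is (-10,-2,-13)
reduced forms (-10, -2, -13) vs (-10, -2, -13) ⇒ equivalent

yes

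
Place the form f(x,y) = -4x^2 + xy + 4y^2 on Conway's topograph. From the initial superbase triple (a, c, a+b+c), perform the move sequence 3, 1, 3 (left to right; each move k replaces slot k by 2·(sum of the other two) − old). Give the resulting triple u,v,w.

start (-4,4,1) = (f(1,0),f(0,1),f(1,1))
replace slot 3: 2·((-4)+4) − 1 = -1 → (-4,4,-1)
replace slot 1: 2·(4+(-1)) − (-4) = 10 → (10,4,-1)
replace slot 3: 2·(10+4) − (-1) = 29 → (10,4,29)

10,4,29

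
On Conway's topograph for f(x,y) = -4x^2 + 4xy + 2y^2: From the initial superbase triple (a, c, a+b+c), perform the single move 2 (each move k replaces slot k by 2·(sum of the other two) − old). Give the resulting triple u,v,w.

start (-4,2,2) = (f(1,0),f(0,1),f(1,1))
replace slot 2: 2·((-4)+2) − 2 = -6 → (-4,-6,2)

-4,-6,2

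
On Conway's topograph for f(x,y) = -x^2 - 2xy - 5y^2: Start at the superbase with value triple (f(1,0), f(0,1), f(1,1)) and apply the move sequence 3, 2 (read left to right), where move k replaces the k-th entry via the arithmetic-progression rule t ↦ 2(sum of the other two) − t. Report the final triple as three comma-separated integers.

start (-1,-5,-8) = (f(1,0),f(0,1),f(1,1))
replace slot 3: 2·((-1)+(-5)) − (-8) = -4 → (-1,-5,-4)
replace slot 2: 2·((-1)+(-4)) − (-5) = -5 → (-1,-5,-4)

-1,-5,-4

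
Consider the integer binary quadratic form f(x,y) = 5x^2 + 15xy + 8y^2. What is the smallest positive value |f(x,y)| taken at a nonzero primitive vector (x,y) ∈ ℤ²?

descent: ρ → (8,1,-2)
descent: ρ → (-2,7,2)  [lands on river]
river: ρ → (2,5,-5)
river: ρ → (-5,5,2)
river: ρ → (2,7,-2)
river: ρ → (-2,5,5)
river: ρ → (5,5,-2)
closes: descent 2, river 6
min |a| on river = 2

2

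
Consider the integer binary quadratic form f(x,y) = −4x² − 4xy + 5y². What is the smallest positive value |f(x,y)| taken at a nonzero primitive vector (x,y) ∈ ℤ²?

descent: ρ → (5,4,-4)  [lands on river]
river: ρ → (-4,4,5)
river: ρ → (5,6,-3)
river: ρ → (-3,6,5)
closes: descent 1, river 4
min |a| on river = 3

3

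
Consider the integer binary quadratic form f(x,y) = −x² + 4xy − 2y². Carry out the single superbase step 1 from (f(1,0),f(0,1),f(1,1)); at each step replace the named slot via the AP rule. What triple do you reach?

start (-1,-2,1) = (f(1,0),f(0,1),f(1,1))
replace slot 1: 2·((-2)+1) − (-1) = -1 → (-1,-2,1)

-1,-2,1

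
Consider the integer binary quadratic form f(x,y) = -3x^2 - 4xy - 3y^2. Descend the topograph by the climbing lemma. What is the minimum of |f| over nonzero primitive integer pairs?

translate: b→-2 (≡4 mod 6), so (3,4,3)→(3,-2,2)
flip: (3,-2,2)→(2,2,3)
reduced (well bottom): (2,2,3) with a≤c, −a<b≤a
well minimum |f| = |-2| = 2 (negative-definite)

2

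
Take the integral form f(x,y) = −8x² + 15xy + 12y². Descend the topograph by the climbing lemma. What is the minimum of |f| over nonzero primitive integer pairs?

river: ρ → (12,9,-11)
river: ρ → (-11,13,10)
river: ρ → (10,7,-14)
river: ρ → (-14,21,3)
river: ρ → (3,21,-14)
river: ρ → (-14,7,10)
river: ρ → (10,13,-11)
river: ρ → (-11,9,12)
river: ρ → (12,15,-8)
river: ρ → (-8,17,10)
river: ρ → (10,23,-2)
river: ρ → (-2,21,21)
river: ρ → (21,21,-2)
river: ρ → (-2,23,10)
river: ρ → (10,17,-8)
river: ρ → (-8,15,12)
closes: descent 0, river 16
min |a| on river = 2

2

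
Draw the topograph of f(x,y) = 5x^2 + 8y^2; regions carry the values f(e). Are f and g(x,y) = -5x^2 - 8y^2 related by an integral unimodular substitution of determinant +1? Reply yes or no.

D₁ = -160, D₂ = -160
f: reduced (well bottom): (5,0,8) with a≤c, −a<b≤a
g is negative-definite; reduce −g:
−g: reduced (well bottom): (5,0,8) with a≤c, −a<b≤a
flip sign back: reduced form of g is (-5,0,-8)
reduced forms (5, 0, 8) vs (-5, 0, -8) ⇒ inequivalent

no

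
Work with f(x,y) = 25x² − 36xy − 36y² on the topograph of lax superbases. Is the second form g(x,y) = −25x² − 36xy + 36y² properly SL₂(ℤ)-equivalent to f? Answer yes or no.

D₁ = 4896, D₂ = 4896
river cycle of f (length 4): (-36, 36, 25), (25, 64, -8), (-8, 64, 25), (25, 36, -36)
river cycle of g (length 4): (36, 36, -25), (-25, 64, 8), (8, 64, -25), (-25, 36, 36)
cycles differ ⇒ inequivalent

no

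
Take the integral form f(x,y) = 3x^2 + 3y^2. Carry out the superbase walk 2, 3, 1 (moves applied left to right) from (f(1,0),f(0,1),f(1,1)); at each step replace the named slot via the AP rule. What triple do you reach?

start (3,3,6) = (f(1,0),f(0,1),f(1,1))
replace slot 2: 2·(3+6) − 3 = 15 → (3,15,6)
replace slot 3: 2·(3+15) − 6 = 30 → (3,15,30)
replace slot 1: 2·(15+30) − 3 = 87 → (87,15,30)

87,15,30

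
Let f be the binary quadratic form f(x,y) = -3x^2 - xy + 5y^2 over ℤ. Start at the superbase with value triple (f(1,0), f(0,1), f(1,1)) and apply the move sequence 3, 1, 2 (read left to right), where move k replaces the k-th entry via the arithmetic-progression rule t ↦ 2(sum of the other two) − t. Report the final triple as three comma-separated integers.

start (-3,5,1) = (f(1,0),f(0,1),f(1,1))
replace slot 3: 2·((-3)+5) − 1 = 3 → (-3,5,3)
replace slot 1: 2·(5+3) − (-3) = 19 → (19,5,3)
replace slot 2: 2·(19+3) − 5 = 39 → (19,39,3)

19,39,3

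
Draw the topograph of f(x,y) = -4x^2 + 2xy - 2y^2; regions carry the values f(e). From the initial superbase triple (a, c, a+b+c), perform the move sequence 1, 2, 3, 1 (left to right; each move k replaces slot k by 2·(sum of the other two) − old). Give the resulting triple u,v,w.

start (-4,-2,-4) = (f(1,0),f(0,1),f(1,1))
replace slot 1: 2·((-2)+(-4)) − (-4) = -8 → (-8,-2,-4)
replace slot 2: 2·((-8)+(-4)) − (-2) = -22 → (-8,-22,-4)
replace slot 3: 2·((-8)+(-22)) − (-4) = -56 → (-8,-22,-56)
replace slot 1: 2·((-22)+(-56)) − (-8) = -148 → (-148,-22,-56)

-148,-22,-56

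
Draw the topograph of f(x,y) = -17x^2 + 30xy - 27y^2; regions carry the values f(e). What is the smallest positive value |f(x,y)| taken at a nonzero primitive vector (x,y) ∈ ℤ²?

translate: b→4 (≡-30 mod 34), so (17,-30,27)→(17,4,14)
flip: (17,4,14)→(14,-4,17)
reduced (well bottom): (14,-4,17) with a≤c, −a<b≤a
well minimum |f| = |-14| = 14 (negative-definite)

14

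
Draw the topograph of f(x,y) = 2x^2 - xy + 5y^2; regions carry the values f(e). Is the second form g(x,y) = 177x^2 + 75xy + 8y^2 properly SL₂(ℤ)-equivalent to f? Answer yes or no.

D₁ = -39, D₂ = -39
f: reduced (well bottom): (2,-1,5) with a≤c, −a<b≤a
g: flip: (177,75,8)→(8,-75,177)
g: translate: b→5 (≡-75 mod 16), so (8,-75,177)→(8,5,2)
g: flip: (8,5,2)→(2,-5,8)
g: translate: b→-1 (≡-5 mod 4), so (2,-5,8)→(2,-1,5)
g: reduced (well bottom): (2,-1,5) with a≤c, −a<b≤a
reduced forms (2, -1, 5) vs (2, -1, 5) ⇒ equivalent

yes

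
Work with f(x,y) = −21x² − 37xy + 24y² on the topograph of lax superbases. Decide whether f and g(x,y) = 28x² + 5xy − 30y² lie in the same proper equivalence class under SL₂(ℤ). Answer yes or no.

D₁ = 3385, D₂ = 3385
river cycle of f (length 78): (24, 37, -21), (-21, 47, 14), (14, 37, -36), (-36, 35, 15), (15, 55, -6), (-6, 53, 24), (24, 43, -16), (-16, 53, 9), (9, 55, -10), (-10, 45, 34), … (68 more)
river cycle of g (length 82): (-30, 55, 3), (3, 53, -48), (-48, 43, 8), (8, 53, -18), (-18, 55, 5), (5, 55, -18), (-18, 53, 8), (8, 43, -48), (-48, 53, 3), (3, 55, -30), … (72 more)
cycles differ ⇒ inequivalent

no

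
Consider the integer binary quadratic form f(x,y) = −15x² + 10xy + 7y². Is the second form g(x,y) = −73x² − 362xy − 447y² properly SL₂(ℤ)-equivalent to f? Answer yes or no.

D₁ = 520, D₂ = 520
river cycle of f (length 10): (7, 18, -7), (-7, 10, 15), (15, 20, -2), (-2, 20, 15), (15, 10, -7), (-7, 18, 7), (7, 10, -15), (-15, 20, 2), (2, 20, -15), (-15, 10, 7)
river cycle of g (length 10): (-15, 10, 7), (7, 18, -7), (-7, 10, 15), (15, 20, -2), (-2, 20, 15), (15, 10, -7), (-7, 18, 7), (7, 10, -15), (-15, 20, 2), (2, 20, -15)
cycles coincide ⇒ equivalent

yes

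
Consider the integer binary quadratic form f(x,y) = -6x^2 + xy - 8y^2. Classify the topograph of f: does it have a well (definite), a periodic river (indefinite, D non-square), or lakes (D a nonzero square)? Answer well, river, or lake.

D = b²−4ac = 1² − 4·(-6)·(-8) = -191
D < 0 ⇒ definite ⇒ every region one sign ⇒ single well

well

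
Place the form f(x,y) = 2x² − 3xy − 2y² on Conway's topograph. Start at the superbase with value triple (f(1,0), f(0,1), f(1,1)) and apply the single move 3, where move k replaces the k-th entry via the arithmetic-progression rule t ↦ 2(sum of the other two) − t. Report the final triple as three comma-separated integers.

start (2,-2,-3) = (f(1,0),f(0,1),f(1,1))
replace slot 3: 2·(2+(-2)) − (-3) = 3 → (2,-2,3)

2,-2,3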